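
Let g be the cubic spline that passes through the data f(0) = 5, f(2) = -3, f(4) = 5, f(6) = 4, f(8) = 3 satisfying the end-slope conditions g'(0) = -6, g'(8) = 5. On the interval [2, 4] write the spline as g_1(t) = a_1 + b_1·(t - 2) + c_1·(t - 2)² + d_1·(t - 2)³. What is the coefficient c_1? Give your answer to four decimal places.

3.7143

Let M_i = g''(x_i). Step sizes h_i = 2, 2, 2, 2; slopes of the chords Δ_i = (y_(i+1) - y_i)/h_i = -4, 4, -1/2, -1/2.
  2·M_0 + 8·M_1 + 2·M_2 = 6(Δ_1 - Δ_0) = 48
  2·M_1 + 8·M_2 + 2·M_3 = 6(Δ_2 - Δ_1) = -27
  2·M_2 + 8·M_3 + 2·M_4 = 6(Δ_3 - Δ_2) = 0
Clamped end conditions give two more equations: 2h_0·M_0 + h_0·M_1 = 6(Δ_0 - g'(0)) = 12 and h_3·M_3 + 2h_3·M_4 = 6(g'(8) - Δ_3) = 33.
Forward elimination and back-substitution give M_0 = -5/7, M_1 = 52/7, M_2 = -5, M_3 = -13/14, M_4 = 61/7.
On [2, 4], with g_1(t) = a_1 + b_1·(t - 2) + c_1·(t - 2)² + d_1·(t - 2)³: c_1 = M_1/2 = 26/7, d_1 = (M_2 - M_1)/(6h_1) = -29/28, b_1 = Δ_1 - h_1(2M_1 + M_2)/6 = 5/7.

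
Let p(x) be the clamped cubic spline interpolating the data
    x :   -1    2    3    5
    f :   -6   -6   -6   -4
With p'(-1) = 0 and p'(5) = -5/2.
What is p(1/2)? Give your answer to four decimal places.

-5.8527

Let m_i = p''(x_i). Step sizes h_i = 3, 1, 2; slopes of the chords Δ_i = (y_(i+1) - y_i)/h_i = 0, 0, 1.
  3·m_0 + 8·m_1 + 1·m_2 = 6(Δ_1 - Δ_0) = 0
  1·m_1 + 6·m_2 + 2·m_3 = 6(Δ_2 - Δ_1) = 6
Clamped end conditions give two more equations: 2h_0·m_0 + h_0·m_1 = 6(Δ_0 - p'(-1)) = 0 and h_2·m_2 + 2h_2·m_3 = 6(p'(5) - Δ_2) = -21.
Hence m_0 = 11/42, m_1 = -11/21, m_2 = 143/42, m_3 = -146/21.
On [-1, 2], p(x) = -6 + 0·(x + 1) + 11/84·(x + 1)² - 11/252·(x + 1)³.
With (x + 1) = 3/2: p(1/2) = -1311/224.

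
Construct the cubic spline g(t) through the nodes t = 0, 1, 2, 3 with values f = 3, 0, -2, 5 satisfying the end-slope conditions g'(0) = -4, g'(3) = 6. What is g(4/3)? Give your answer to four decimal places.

Put σ_i = g'' at the i-th knot. Here h = (1, 1, 1) and Δ = (-3, -2, 7), so the interior equations h_(i-1)·σ_(i-1) + 2(h_(i-1)+h_i)·σ_i + h_i·σ_(i+1) = 6(Δ_i − Δ_(i-1)) read
  1·σ_0 + 4·σ_1 + 1·σ_2 = 6(Δ_1 - Δ_0) = 6
  1·σ_1 + 4·σ_2 + 1·σ_3 = 6(Δ_2 - Δ_1) = 54
Clamped end conditions give two more equations: 2h_0·σ_0 + h_0·σ_1 = 6(Δ_0 - g'(0)) = 6 and h_2·σ_2 + 2h_2·σ_3 = 6(g'(3) - Δ_2) = -6.
Forward elimination and back-substitution give σ_0 = 76/15, σ_1 = -62/15, σ_2 = 262/15, σ_3 = -176/15.
On [1, 2], g(t) = 0 - 53/15·(t - 1) - 31/15·(t - 1)² + 18/5·(t - 1)³.
With (t - 1) = 1/3: g(4/3) = -172/135.

-1.2741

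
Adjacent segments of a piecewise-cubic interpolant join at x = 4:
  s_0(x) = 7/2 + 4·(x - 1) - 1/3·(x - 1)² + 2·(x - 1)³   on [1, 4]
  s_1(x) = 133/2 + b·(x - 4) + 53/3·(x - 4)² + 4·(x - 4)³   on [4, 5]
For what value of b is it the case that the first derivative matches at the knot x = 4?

s_0'(x) = 4 - 2/3·(x - 1) + 6·(x - 1)², so s_0'(4) = 56. On the right, s_1'(4) = b, so b = 56.

56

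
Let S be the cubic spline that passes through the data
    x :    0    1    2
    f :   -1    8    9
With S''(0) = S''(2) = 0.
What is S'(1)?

Write m_i for S''(x_i). With h_i = 1, 1 and divided differences Δ_i = 9, 1, the continuity of S' gives the tridiagonal system
  1·m_0 + 4·m_1 + 1·m_2 = 6(Δ_1 - Δ_0) = -48
Natural end conditions: m_0 = m_2 = 0.
Forward elimination and back-substitution give m_0 = 0, m_1 = -12, m_2 = 0.
On [1, 2], S'(x) = b_1 + 2c_1·(x - 1) + 3d_1·(x - 1)² with b_1 = Δ_1 - h_1(2m_1 + m_2)/6 = 5, c_1 = m_1/2 = -6, d_1 = (m_2 - m_1)/(6h_1) = 2. So S'(1) = 5.

5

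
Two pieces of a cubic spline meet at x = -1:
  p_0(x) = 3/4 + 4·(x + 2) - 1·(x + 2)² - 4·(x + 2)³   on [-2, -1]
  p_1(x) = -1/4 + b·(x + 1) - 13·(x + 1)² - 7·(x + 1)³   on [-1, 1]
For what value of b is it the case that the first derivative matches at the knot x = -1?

p_0'(x) = 4 - 2·(x + 2) - 12·(x + 2)², so p_0'(-1) = -10. On the right, p_1'(-1) = b, so b = -10.

-10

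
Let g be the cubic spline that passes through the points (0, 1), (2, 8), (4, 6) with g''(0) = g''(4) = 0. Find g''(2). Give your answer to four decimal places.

Write M_i for g''(x_i). With h_i = 2, 2 and divided differences Δ_i = 7/2, -1, the continuity of g' gives the tridiagonal system
  2·M_0 + 8·M_1 + 2·M_2 = 6(Δ_1 - Δ_0) = -27
Natural end conditions: M_0 = M_2 = 0.
Forward elimination and back-substitution give M_0 = 0, M_1 = -27/8, M_2 = 0.

-3.3750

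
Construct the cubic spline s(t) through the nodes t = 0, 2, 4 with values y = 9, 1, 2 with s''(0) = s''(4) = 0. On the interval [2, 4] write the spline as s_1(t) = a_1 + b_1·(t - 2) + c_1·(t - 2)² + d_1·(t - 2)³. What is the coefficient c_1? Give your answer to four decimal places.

With σ_i denoting the second derivative at x_i, h_i = 2, 2, and Δ_i = (y_(i+1) − y_i)/h_i = -4, 1/2:
  2·σ_0 + 8·σ_1 + 2·σ_2 = 6(Δ_1 - Δ_0) = 27
Natural end conditions: σ_0 = σ_2 = 0.
Solving the tridiagonal system: σ_0 = 0, σ_1 = 27/8, σ_2 = 0.
On [2, 4], with s_1(t) = a_1 + b_1·(t - 2) + c_1·(t - 2)² + d_1·(t - 2)³: c_1 = σ_1/2 = 27/16, d_1 = (σ_2 - σ_1)/(6h_1) = -9/32, b_1 = Δ_1 - h_1(2σ_1 + σ_2)/6 = -7/4.

1.6875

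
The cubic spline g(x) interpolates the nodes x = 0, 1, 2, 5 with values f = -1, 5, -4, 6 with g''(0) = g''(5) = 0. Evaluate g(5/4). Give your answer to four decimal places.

Let m_i = g''(x_i). Step sizes h_i = 1, 1, 3; slopes of the chords Δ_i = (y_(i+1) - y_i)/h_i = 6, -9, 10/3.
  1·m_0 + 4·m_1 + 1·m_2 = 6(Δ_1 - Δ_0) = -90
  1·m_1 + 8·m_2 + 3·m_3 = 6(Δ_2 - Δ_1) = 74
Natural end conditions: m_0 = m_3 = 0.
Hence m_0 = 0, m_1 = -794/31, m_2 = 386/31, m_3 = 0.
On [1, 2], g(x) = 5 - 236/93·(x - 1) - 397/31·(x - 1)² + 590/93·(x - 1)³.
With (x - 1) = 1/4: g(5/4) = 3635/992.

3.6643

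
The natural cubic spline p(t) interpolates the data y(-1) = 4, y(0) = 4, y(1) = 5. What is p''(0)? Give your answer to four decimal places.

Put M_i = p'' at the i-th knot. Here h = (1, 1) and Δ = (0, 1), so the interior equations h_(i-1)·M_(i-1) + 2(h_(i-1)+h_i)·M_i + h_i·M_(i+1) = 6(Δ_i − Δ_(i-1)) read
  1·M_0 + 4·M_1 + 1·M_2 = 6(Δ_1 - Δ_0) = 6
Natural end conditions: M_0 = M_2 = 0.
Solving the tridiagonal system: M_0 = 0, M_1 = 3/2, M_2 = 0.

1.5000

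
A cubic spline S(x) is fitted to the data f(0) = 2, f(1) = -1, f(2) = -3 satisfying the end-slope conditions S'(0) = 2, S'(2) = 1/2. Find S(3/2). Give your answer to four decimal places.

-2.6094

Put m_i = S'' at the i-th knot. Here h = (1, 1) and Δ = (-3, -2), so the interior equations h_(i-1)·m_(i-1) + 2(h_(i-1)+h_i)·m_i + h_i·m_(i+1) = 6(Δ_i − Δ_(i-1)) read
  1·m_0 + 4·m_1 + 1·m_2 = 6(Δ_1 - Δ_0) = 6
Clamped end conditions give two more equations: 2h_0·m_0 + h_0·m_1 = 6(Δ_0 - S'(0)) = -30 and h_1·m_1 + 2h_1·m_2 = 6(S'(2) - Δ_1) = 15.
Solving the tridiagonal system: m_0 = -69/4, m_1 = 9/2, m_2 = 21/4.
On [1, 2], S(x) = -1 - 35/8·(x - 1) + 9/4·(x - 1)² + 1/8·(x - 1)³.
With (x - 1) = 1/2: S(3/2) = -167/64.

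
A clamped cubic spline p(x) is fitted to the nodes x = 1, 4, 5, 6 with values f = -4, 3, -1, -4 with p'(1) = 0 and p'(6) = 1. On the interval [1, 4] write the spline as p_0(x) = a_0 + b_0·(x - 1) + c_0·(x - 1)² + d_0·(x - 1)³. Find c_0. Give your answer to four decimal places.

2.9080

Put σ_i = p'' at the i-th knot. Here h = (3, 1, 1) and Δ = (7/3, -4, -3), so the interior equations h_(i-1)·σ_(i-1) + 2(h_(i-1)+h_i)·σ_i + h_i·σ_(i+1) = 6(Δ_i − Δ_(i-1)) read
  3·σ_0 + 8·σ_1 + 1·σ_2 = 6(Δ_1 - Δ_0) = -38
  1·σ_1 + 4·σ_2 + 1·σ_3 = 6(Δ_2 - Δ_1) = 6
Clamped end conditions give two more equations: 2h_0·σ_0 + h_0·σ_1 = 6(Δ_0 - p'(1)) = 14 and h_2·σ_2 + 2h_2·σ_3 = 6(p'(6) - Δ_2) = 24.
Hence σ_0 = 506/87, σ_1 = -202/29, σ_2 = 8/29, σ_3 = 344/29.
On [1, 4], with p_0(x) = a_0 + b_0·(x - 1) + c_0·(x - 1)² + d_0·(x - 1)³: c_0 = σ_0/2 = 253/87, d_0 = (σ_1 - σ_0)/(6h_0) = -556/783, b_0 = Δ_0 - h_0(2σ_0 + σ_1)/6 = 0.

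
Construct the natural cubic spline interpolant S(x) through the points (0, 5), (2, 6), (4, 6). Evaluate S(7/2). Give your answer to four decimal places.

6.0586

Put M_i = S'' at the i-th knot. Here h = (2, 2) and Δ = (1/2, 0), so the interior equations h_(i-1)·M_(i-1) + 2(h_(i-1)+h_i)·M_i + h_i·M_(i+1) = 6(Δ_i − Δ_(i-1)) read
  2·M_0 + 8·M_1 + 2·M_2 = 6(Δ_1 - Δ_0) = -3
Natural end conditions: M_0 = M_2 = 0.
Forward elimination and back-substitution give M_0 = 0, M_1 = -3/8, M_2 = 0.
On [2, 4], S(x) = 6 + 1/4·(x - 2) - 3/16·(x - 2)² + 1/32·(x - 2)³.
With (x - 2) = 3/2: S(7/2) = 1551/256.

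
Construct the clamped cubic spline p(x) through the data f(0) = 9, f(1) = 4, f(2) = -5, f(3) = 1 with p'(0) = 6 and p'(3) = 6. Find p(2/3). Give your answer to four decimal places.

7.4889

Put M_i = p'' at the i-th knot. Here h = (1, 1, 1) and Δ = (-5, -9, 6), so the interior equations h_(i-1)·M_(i-1) + 2(h_(i-1)+h_i)·M_i + h_i·M_(i+1) = 6(Δ_i − Δ_(i-1)) read
  1·M_0 + 4·M_1 + 1·M_2 = 6(Δ_1 - Δ_0) = -24
  1·M_1 + 4·M_2 + 1·M_3 = 6(Δ_2 - Δ_1) = 90
Clamped end conditions give two more equations: 2h_0·M_0 + h_0·M_1 = 6(Δ_0 - p'(0)) = -66 and h_2·M_2 + 2h_2·M_3 = 6(p'(3) - Δ_2) = 0.
Solving: M_0 = -152/5, M_1 = -26/5, M_2 = 136/5, M_3 = -68/5.
On [0, 1], p(x) = 9 + 6·x - 76/5·x² + 21/5·x³.
With x = 2/3: p(2/3) = 337/45.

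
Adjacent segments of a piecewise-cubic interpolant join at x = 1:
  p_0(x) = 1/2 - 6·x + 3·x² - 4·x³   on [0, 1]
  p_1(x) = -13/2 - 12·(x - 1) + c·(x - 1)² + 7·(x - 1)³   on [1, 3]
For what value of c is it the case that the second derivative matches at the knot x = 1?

-9

p_0''(x) = 6 - 24·x, so p_0''(1) = -18. On the right, p_1''(1) = 2c, so c = -9.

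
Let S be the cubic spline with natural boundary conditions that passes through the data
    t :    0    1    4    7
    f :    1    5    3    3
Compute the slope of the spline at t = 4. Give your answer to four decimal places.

-1.3333

Let M_i = S''(x_i). Step sizes h_i = 1, 3, 3; slopes of the chords Δ_i = (y_(i+1) - y_i)/h_i = 4, -2/3, 0.
  1·M_0 + 8·M_1 + 3·M_2 = 6(Δ_1 - Δ_0) = -28
  3·M_1 + 12·M_2 + 3·M_3 = 6(Δ_2 - Δ_1) = 4
Natural end conditions: M_0 = M_3 = 0.
Solving: M_0 = 0, M_1 = -4, M_2 = 4/3, M_3 = 0.
On [4, 7], S'(t) = b_2 + 2c_2·(t - 4) + 3d_2·(t - 4)² with b_2 = Δ_2 - h_2(2M_2 + M_3)/6 = -4/3, c_2 = M_2/2 = 2/3, d_2 = (M_3 - M_2)/(6h_2) = -2/27. So S'(4) = -4/3.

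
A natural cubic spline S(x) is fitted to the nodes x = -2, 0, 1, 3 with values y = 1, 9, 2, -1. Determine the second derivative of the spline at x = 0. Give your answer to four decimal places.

Let M_i = S''(x_i). Step sizes h_i = 2, 1, 2; slopes of the chords Δ_i = (y_(i+1) - y_i)/h_i = 4, -7, -3/2.
  2·M_0 + 6·M_1 + 1·M_2 = 6(Δ_1 - Δ_0) = -66
  1·M_1 + 6·M_2 + 2·M_3 = 6(Δ_2 - Δ_1) = 33
Natural end conditions: M_0 = M_3 = 0.
Solving the tridiagonal system: M_0 = 0, M_1 = -429/35, M_2 = 264/35, M_3 = 0.

-12.2571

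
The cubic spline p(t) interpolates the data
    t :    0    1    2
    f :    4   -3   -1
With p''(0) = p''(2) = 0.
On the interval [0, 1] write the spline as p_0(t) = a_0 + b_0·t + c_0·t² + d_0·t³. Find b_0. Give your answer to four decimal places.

-9.2500

With M_i denoting the second derivative at x_i, h_i = 1, 1, and Δ_i = (y_(i+1) − y_i)/h_i = -7, 2:
  1·M_0 + 4·M_1 + 1·M_2 = 6(Δ_1 - Δ_0) = 54
Natural end conditions: M_0 = M_2 = 0.
Solving the tridiagonal system: M_0 = 0, M_1 = 27/2, M_2 = 0.
On [0, 1], with p_0(t) = a_0 + b_0·t + c_0·t² + d_0·t³: c_0 = M_0/2 = 0, d_0 = (M_1 - M_0)/(6h_0) = 9/4, b_0 = Δ_0 - h_0(2M_0 + M_1)/6 = -37/4.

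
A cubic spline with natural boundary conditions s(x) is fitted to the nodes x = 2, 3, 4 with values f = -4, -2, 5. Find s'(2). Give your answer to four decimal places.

Write σ_i for s''(x_i). With h_i = 1, 1 and divided differences Δ_i = 2, 7, the continuity of s' gives the tridiagonal system
  1·σ_0 + 4·σ_1 + 1·σ_2 = 6(Δ_1 - Δ_0) = 30
Natural end conditions: σ_0 = σ_2 = 0.
Solving: σ_0 = 0, σ_1 = 15/2, σ_2 = 0.
On [2, 3], s'(x) = b_0 + 2c_0·(x - 2) + 3d_0·(x - 2)² with b_0 = Δ_0 - h_0(2σ_0 + σ_1)/6 = 3/4, c_0 = σ_0/2 = 0, d_0 = (σ_1 - σ_0)/(6h_0) = 5/4. So s'(2) = 3/4.

0.7500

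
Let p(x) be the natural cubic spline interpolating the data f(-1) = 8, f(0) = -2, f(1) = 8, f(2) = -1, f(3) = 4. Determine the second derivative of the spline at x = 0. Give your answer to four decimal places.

With m_i denoting the second derivative at x_i, h_i = 1, 1, 1, 1, and Δ_i = (y_(i+1) − y_i)/h_i = -10, 10, -9, 5:
  1·m_0 + 4·m_1 + 1·m_2 = 6(Δ_1 - Δ_0) = 120
  1·m_1 + 4·m_2 + 1·m_3 = 6(Δ_2 - Δ_1) = -114
  1·m_2 + 4·m_3 + 1·m_4 = 6(Δ_3 - Δ_2) = 84
Natural end conditions: m_0 = m_4 = 0.
Solving: m_0 = 0, m_1 = 585/14, m_2 = -330/7, m_3 = 459/14, m_4 = 0.

41.7857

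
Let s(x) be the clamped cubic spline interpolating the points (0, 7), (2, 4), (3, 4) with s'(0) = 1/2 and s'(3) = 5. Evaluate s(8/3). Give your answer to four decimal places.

3.0741

Let m_i = s''(x_i). Step sizes h_i = 2, 1; slopes of the chords Δ_i = (y_(i+1) - y_i)/h_i = -3/2, 0.
  2·m_0 + 6·m_1 + 1·m_2 = 6(Δ_1 - Δ_0) = 9
Clamped end conditions give two more equations: 2h_0·m_0 + h_0·m_1 = 6(Δ_0 - s'(0)) = -12 and h_1·m_1 + 2h_1·m_2 = 6(s'(3) - Δ_1) = 30.
Forward elimination and back-substitution give m_0 = -3, m_1 = 0, m_2 = 15.
On [2, 3], s(x) = 4 - 5/2·(x - 2) + 0·(x - 2)² + 5/2·(x - 2)³.
With (x - 2) = 2/3: s(8/3) = 83/27.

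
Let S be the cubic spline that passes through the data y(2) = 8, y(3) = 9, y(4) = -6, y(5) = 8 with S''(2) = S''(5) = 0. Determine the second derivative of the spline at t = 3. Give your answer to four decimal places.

-37.2000

Let σ_i = S''(x_i). Step sizes h_i = 1, 1, 1; slopes of the chords Δ_i = (y_(i+1) - y_i)/h_i = 1, -15, 14.
  1·σ_0 + 4·σ_1 + 1·σ_2 = 6(Δ_1 - Δ_0) = -96
  1·σ_1 + 4·σ_2 + 1·σ_3 = 6(Δ_2 - Δ_1) = 174
Natural end conditions: σ_0 = σ_3 = 0.
Hence σ_0 = 0, σ_1 = -186/5, σ_2 = 264/5, σ_3 = 0.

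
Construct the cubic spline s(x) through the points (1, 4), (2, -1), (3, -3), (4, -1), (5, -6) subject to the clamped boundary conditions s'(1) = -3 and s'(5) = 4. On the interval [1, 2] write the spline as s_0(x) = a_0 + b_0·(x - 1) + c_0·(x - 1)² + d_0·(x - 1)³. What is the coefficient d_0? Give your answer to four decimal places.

1.9464

Let M_i = s''(x_i). Step sizes h_i = 1, 1, 1, 1; slopes of the chords Δ_i = (y_(i+1) - y_i)/h_i = -5, -2, 2, -5.
  1·M_0 + 4·M_1 + 1·M_2 = 6(Δ_1 - Δ_0) = 18
  1·M_1 + 4·M_2 + 1·M_3 = 6(Δ_2 - Δ_1) = 24
  1·M_2 + 4·M_3 + 1·M_4 = 6(Δ_3 - Δ_2) = -42
Clamped end conditions give two more equations: 2h_0·M_0 + h_0·M_1 = 6(Δ_0 - s'(1)) = -12 and h_3·M_3 + 2h_3·M_4 = 6(s'(5) - Δ_3) = 54.
Solving the tridiagonal system: M_0 = -221/28, M_1 = 53/14, M_2 = 43/4, M_3 = -319/14, M_4 = 1075/28.
On [1, 2], with s_0(x) = a_0 + b_0·(x - 1) + c_0·(x - 1)² + d_0·(x - 1)³: c_0 = M_0/2 = -221/56, d_0 = (M_1 - M_0)/(6h_0) = 109/56, b_0 = Δ_0 - h_0(2M_0 + M_1)/6 = -3.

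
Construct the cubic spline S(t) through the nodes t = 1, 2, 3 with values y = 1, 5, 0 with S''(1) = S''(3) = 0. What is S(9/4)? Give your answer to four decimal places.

4.4883

Put M_i = S'' at the i-th knot. Here h = (1, 1) and Δ = (4, -5), so the interior equations h_(i-1)·M_(i-1) + 2(h_(i-1)+h_i)·M_i + h_i·M_(i+1) = 6(Δ_i − Δ_(i-1)) read
  1·M_0 + 4·M_1 + 1·M_2 = 6(Δ_1 - Δ_0) = -54
Natural end conditions: M_0 = M_2 = 0.
Solving: M_0 = 0, M_1 = -27/2, M_2 = 0.
On [2, 3], S(t) = 5 - 1/2·(t - 2) - 27/4·(t - 2)² + 9/4·(t - 2)³.
With (t - 2) = 1/4: S(9/4) = 1149/256.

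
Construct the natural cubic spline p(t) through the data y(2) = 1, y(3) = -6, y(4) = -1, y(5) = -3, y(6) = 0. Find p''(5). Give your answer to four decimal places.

Put m_i = p'' at the i-th knot. Here h = (1, 1, 1, 1) and Δ = (-7, 5, -2, 3), so the interior equations h_(i-1)·m_(i-1) + 2(h_(i-1)+h_i)·m_i + h_i·m_(i+1) = 6(Δ_i − Δ_(i-1)) read
  1·m_0 + 4·m_1 + 1·m_2 = 6(Δ_1 - Δ_0) = 72
  1·m_1 + 4·m_2 + 1·m_3 = 6(Δ_2 - Δ_1) = -42
  1·m_2 + 4·m_3 + 1·m_4 = 6(Δ_3 - Δ_2) = 30
Natural end conditions: m_0 = m_4 = 0.
Solving: m_0 = 0, m_1 = 639/28, m_2 = -135/7, m_3 = 345/28, m_4 = 0.

12.3214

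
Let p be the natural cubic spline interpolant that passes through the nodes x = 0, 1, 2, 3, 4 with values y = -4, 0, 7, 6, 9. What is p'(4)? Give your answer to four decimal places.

4.6964

Let σ_i = p''(x_i). Step sizes h_i = 1, 1, 1, 1; slopes of the chords Δ_i = (y_(i+1) - y_i)/h_i = 4, 7, -1, 3.
  1·σ_0 + 4·σ_1 + 1·σ_2 = 6(Δ_1 - Δ_0) = 18
  1·σ_1 + 4·σ_2 + 1·σ_3 = 6(Δ_2 - Δ_1) = -48
  1·σ_2 + 4·σ_3 + 1·σ_4 = 6(Δ_3 - Δ_2) = 24
Natural end conditions: σ_0 = σ_4 = 0.
Solving: σ_0 = 0, σ_1 = 243/28, σ_2 = -117/7, σ_3 = 285/28, σ_4 = 0.
On [3, 4], p'(x) = b_3 + 2c_3·(x - 3) + 3d_3·(x - 3)² with b_3 = Δ_3 - h_3(2σ_3 + σ_4)/6 = -11/28, c_3 = σ_3/2 = 285/56, d_3 = (σ_4 - σ_3)/(6h_3) = -95/56. So p'(4) = 263/56.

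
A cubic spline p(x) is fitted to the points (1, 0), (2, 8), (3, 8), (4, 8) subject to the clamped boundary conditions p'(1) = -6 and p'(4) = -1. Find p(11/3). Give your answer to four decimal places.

8.0198

Put m_i = p'' at the i-th knot. Here h = (1, 1, 1) and Δ = (8, 0, 0), so the interior equations h_(i-1)·m_(i-1) + 2(h_(i-1)+h_i)·m_i + h_i·m_(i+1) = 6(Δ_i − Δ_(i-1)) read
  1·m_0 + 4·m_1 + 1·m_2 = 6(Δ_1 - Δ_0) = -48
  1·m_1 + 4·m_2 + 1·m_3 = 6(Δ_2 - Δ_1) = 0
Clamped end conditions give two more equations: 2h_0·m_0 + h_0·m_1 = 6(Δ_0 - p'(1)) = 84 and h_2·m_2 + 2h_2·m_3 = 6(p'(4) - Δ_2) = -6.
Hence m_0 = 842/15, m_1 = -424/15, m_2 = 134/15, m_3 = -112/15.
On [3, 4], p(x) = 8 - 26/15·(x - 3) + 67/15·(x - 3)² - 41/15·(x - 3)³.
With (x - 3) = 2/3: p(11/3) = 3248/405.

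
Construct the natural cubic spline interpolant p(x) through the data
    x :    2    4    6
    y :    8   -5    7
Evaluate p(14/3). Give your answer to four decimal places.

-3.3148

Let M_i = p''(x_i). Step sizes h_i = 2, 2; slopes of the chords Δ_i = (y_(i+1) - y_i)/h_i = -13/2, 6.
  2·M_0 + 8·M_1 + 2·M_2 = 6(Δ_1 - Δ_0) = 75
Natural end conditions: M_0 = M_2 = 0.
Solving: M_0 = 0, M_1 = 75/8, M_2 = 0.
On [4, 6], p(x) = -5 - 1/4·(x - 4) + 75/16·(x - 4)² - 25/32·(x - 4)³.
With (x - 4) = 2/3: p(14/3) = -179/54.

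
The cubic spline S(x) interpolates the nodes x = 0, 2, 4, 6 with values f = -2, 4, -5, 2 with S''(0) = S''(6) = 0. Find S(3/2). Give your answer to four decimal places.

Let m_i = S''(x_i). Step sizes h_i = 2, 2, 2; slopes of the chords Δ_i = (y_(i+1) - y_i)/h_i = 3, -9/2, 7/2.
  2·m_0 + 8·m_1 + 2·m_2 = 6(Δ_1 - Δ_0) = -45
  2·m_1 + 8·m_2 + 2·m_3 = 6(Δ_2 - Δ_1) = 48
Natural end conditions: m_0 = m_3 = 0.
Solving: m_0 = 0, m_1 = -38/5, m_2 = 79/10, m_3 = 0.
On [0, 2], S(x) = -2 + 83/15·x + 0·x² - 19/30·x³.
With x = 3/2: S(3/2) = 333/80.

4.1625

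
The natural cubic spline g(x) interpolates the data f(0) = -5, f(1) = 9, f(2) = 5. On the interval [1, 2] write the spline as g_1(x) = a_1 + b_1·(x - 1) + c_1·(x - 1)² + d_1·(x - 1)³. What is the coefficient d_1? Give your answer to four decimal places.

Let M_i = g''(x_i). Step sizes h_i = 1, 1; slopes of the chords Δ_i = (y_(i+1) - y_i)/h_i = 14, -4.
  1·M_0 + 4·M_1 + 1·M_2 = 6(Δ_1 - Δ_0) = -108
Natural end conditions: M_0 = M_2 = 0.
Solving the tridiagonal system: M_0 = 0, M_1 = -27, M_2 = 0.
On [1, 2], with g_1(x) = a_1 + b_1·(x - 1) + c_1·(x - 1)² + d_1·(x - 1)³: c_1 = M_1/2 = -27/2, d_1 = (M_2 - M_1)/(6h_1) = 9/2, b_1 = Δ_1 - h_1(2M_1 + M_2)/6 = 5.

4.5000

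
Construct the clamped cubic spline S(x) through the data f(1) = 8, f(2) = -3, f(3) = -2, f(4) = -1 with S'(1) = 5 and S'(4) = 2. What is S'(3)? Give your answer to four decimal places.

3.4000

Put m_i = S'' at the i-th knot. Here h = (1, 1, 1) and Δ = (-11, 1, 1), so the interior equations h_(i-1)·m_(i-1) + 2(h_(i-1)+h_i)·m_i + h_i·m_(i+1) = 6(Δ_i − Δ_(i-1)) read
  1·m_0 + 4·m_1 + 1·m_2 = 6(Δ_1 - Δ_0) = 72
  1·m_1 + 4·m_2 + 1·m_3 = 6(Δ_2 - Δ_1) = 0
Clamped end conditions give two more equations: 2h_0·m_0 + h_0·m_1 = 6(Δ_0 - S'(1)) = -96 and h_2·m_2 + 2h_2·m_3 = 6(S'(4) - Δ_2) = 6.
Solving: m_0 = -334/5, m_1 = 188/5, m_2 = -58/5, m_3 = 44/5.
On [3, 4], S'(x) = b_2 + 2c_2·(x - 3) + 3d_2·(x - 3)² with b_2 = Δ_2 - h_2(2m_2 + m_3)/6 = 17/5, c_2 = m_2/2 = -29/5, d_2 = (m_3 - m_2)/(6h_2) = 17/5. So S'(3) = 17/5.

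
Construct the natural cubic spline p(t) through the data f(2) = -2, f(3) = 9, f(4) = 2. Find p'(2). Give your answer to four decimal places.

Write m_i for p''(x_i). With h_i = 1, 1 and divided differences Δ_i = 11, -7, the continuity of p' gives the tridiagonal system
  1·m_0 + 4·m_1 + 1·m_2 = 6(Δ_1 - Δ_0) = -108
Natural end conditions: m_0 = m_2 = 0.
Hence m_0 = 0, m_1 = -27, m_2 = 0.
On [2, 3], p'(t) = b_0 + 2c_0·(t - 2) + 3d_0·(t - 2)² with b_0 = Δ_0 - h_0(2m_0 + m_1)/6 = 31/2, c_0 = m_0/2 = 0, d_0 = (m_1 - m_0)/(6h_0) = -9/2. So p'(2) = 31/2.

15.5000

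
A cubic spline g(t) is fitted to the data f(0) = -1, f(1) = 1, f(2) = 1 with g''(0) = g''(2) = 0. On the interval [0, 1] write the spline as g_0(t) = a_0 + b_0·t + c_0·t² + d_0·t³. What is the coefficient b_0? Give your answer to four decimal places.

2.5000

With M_i denoting the second derivative at x_i, h_i = 1, 1, and Δ_i = (y_(i+1) − y_i)/h_i = 2, 0:
  1·M_0 + 4·M_1 + 1·M_2 = 6(Δ_1 - Δ_0) = -12
Natural end conditions: M_0 = M_2 = 0.
Hence M_0 = 0, M_1 = -3, M_2 = 0.
On [0, 1], with g_0(t) = a_0 + b_0·t + c_0·t² + d_0·t³: c_0 = M_0/2 = 0, d_0 = (M_1 - M_0)/(6h_0) = -1/2, b_0 = Δ_0 - h_0(2M_0 + M_1)/6 = 5/2.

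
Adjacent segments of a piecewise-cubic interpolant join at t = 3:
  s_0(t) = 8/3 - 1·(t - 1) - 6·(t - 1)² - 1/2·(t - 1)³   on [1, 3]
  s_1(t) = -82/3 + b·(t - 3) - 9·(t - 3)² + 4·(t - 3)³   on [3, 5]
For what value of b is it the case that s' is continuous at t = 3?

-31

s_0'(t) = -1 - 12·(t - 1) - 3/2·(t - 1)², so s_0'(3) = -31. On the right, s_1'(3) = b, so b = -31.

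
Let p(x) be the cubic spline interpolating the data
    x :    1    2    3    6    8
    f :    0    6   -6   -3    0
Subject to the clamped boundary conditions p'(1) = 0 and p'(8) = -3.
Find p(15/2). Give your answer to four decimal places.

0.8931

With σ_i denoting the second derivative at x_i, h_i = 1, 1, 3, 2, and Δ_i = (y_(i+1) − y_i)/h_i = 6, -12, 1, 3/2:
  1·σ_0 + 4·σ_1 + 1·σ_2 = 6(Δ_1 - Δ_0) = -108
  1·σ_1 + 8·σ_2 + 3·σ_3 = 6(Δ_2 - Δ_1) = 78
  3·σ_2 + 10·σ_3 + 2·σ_4 = 6(Δ_3 - Δ_2) = 3
Clamped end conditions give two more equations: 2h_0·σ_0 + h_0·σ_1 = 6(Δ_0 - p'(1)) = 36 and h_3·σ_3 + 2h_3·σ_4 = 6(p'(8) - Δ_3) = -27.
Solving: σ_0 = 3601/94, σ_1 = -1909/47, σ_2 = 1519/94, σ_3 = -167/47, σ_4 = -935/188.
On [6, 8], p(x) = -3 + 1039/188·(x - 6) - 167/94·(x - 6)² - 89/752·(x - 6)³.
With (x - 6) = 3/2: p(15/2) = 5373/6016.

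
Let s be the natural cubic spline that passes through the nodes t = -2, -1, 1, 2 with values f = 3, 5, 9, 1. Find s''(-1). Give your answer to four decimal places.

3.7500

Write σ_i for s''(x_i). With h_i = 1, 2, 1 and divided differences Δ_i = 2, 2, -8, the continuity of s' gives the tridiagonal system
  1·σ_0 + 6·σ_1 + 2·σ_2 = 6(Δ_1 - Δ_0) = 0
  2·σ_1 + 6·σ_2 + 1·σ_3 = 6(Δ_2 - Δ_1) = -60
Natural end conditions: σ_0 = σ_3 = 0.
Solving the tridiagonal system: σ_0 = 0, σ_1 = 15/4, σ_2 = -45/4, σ_3 = 0.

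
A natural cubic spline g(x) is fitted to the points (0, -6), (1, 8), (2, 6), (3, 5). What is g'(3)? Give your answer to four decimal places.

0.3333

With M_i denoting the second derivative at x_i, h_i = 1, 1, 1, and Δ_i = (y_(i+1) − y_i)/h_i = 14, -2, -1:
  1·M_0 + 4·M_1 + 1·M_2 = 6(Δ_1 - Δ_0) = -96
  1·M_1 + 4·M_2 + 1·M_3 = 6(Δ_2 - Δ_1) = 6
Natural end conditions: M_0 = M_3 = 0.
Solving: M_0 = 0, M_1 = -26, M_2 = 8, M_3 = 0.
On [2, 3], g'(x) = b_2 + 2c_2·(x - 2) + 3d_2·(x - 2)² with b_2 = Δ_2 - h_2(2M_2 + M_3)/6 = -11/3, c_2 = M_2/2 = 4, d_2 = (M_3 - M_2)/(6h_2) = -4/3. So g'(3) = 1/3.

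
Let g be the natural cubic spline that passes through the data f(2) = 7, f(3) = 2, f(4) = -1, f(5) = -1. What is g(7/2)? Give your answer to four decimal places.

0.1250

With σ_i denoting the second derivative at x_i, h_i = 1, 1, 1, and Δ_i = (y_(i+1) − y_i)/h_i = -5, -3, 0:
  1·σ_0 + 4·σ_1 + 1·σ_2 = 6(Δ_1 - Δ_0) = 12
  1·σ_1 + 4·σ_2 + 1·σ_3 = 6(Δ_2 - Δ_1) = 18
Natural end conditions: σ_0 = σ_3 = 0.
Solving the tridiagonal system: σ_0 = 0, σ_1 = 2, σ_2 = 4, σ_3 = 0.
On [3, 4], g(x) = 2 - 13/3·(x - 3) + 1·(x - 3)² + 1/3·(x - 3)³.
With (x - 3) = 1/2: g(7/2) = 1/8.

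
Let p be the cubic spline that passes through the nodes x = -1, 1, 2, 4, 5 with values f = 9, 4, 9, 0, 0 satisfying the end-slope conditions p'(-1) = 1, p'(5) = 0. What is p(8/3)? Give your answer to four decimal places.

With σ_i denoting the second derivative at x_i, h_i = 2, 1, 2, 1, and Δ_i = (y_(i+1) − y_i)/h_i = -5/2, 5, -9/2, 0:
  2·σ_0 + 6·σ_1 + 1·σ_2 = 6(Δ_1 - Δ_0) = 45
  1·σ_1 + 6·σ_2 + 2·σ_3 = 6(Δ_2 - Δ_1) = -57
  2·σ_2 + 6·σ_3 + 1·σ_4 = 6(Δ_3 - Δ_2) = 27
Clamped end conditions give two more equations: 2h_0·σ_0 + h_0·σ_1 = 6(Δ_0 - p'(-1)) = -21 and h_3·σ_3 + 2h_3·σ_4 = 6(p'(5) - Δ_3) = 0.
Hence σ_0 = -4589/372, σ_1 = 1318/93, σ_2 = -2857/186, σ_3 = 976/93, σ_4 = -488/93.
On [2, 4], p(x) = 9 + 139/62·(x - 2) - 2857/372·(x - 2)² + 1603/744·(x - 2)³.
With (x - 2) = 2/3: p(8/3) = 19384/2511.

7.7196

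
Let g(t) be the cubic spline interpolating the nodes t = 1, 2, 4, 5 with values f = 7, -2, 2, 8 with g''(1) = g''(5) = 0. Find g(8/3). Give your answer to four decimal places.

Write M_i for g''(x_i). With h_i = 1, 2, 1 and divided differences Δ_i = -9, 2, 6, the continuity of g' gives the tridiagonal system
  1·M_0 + 6·M_1 + 2·M_2 = 6(Δ_1 - Δ_0) = 66
  2·M_1 + 6·M_2 + 1·M_3 = 6(Δ_2 - Δ_1) = 24
Natural end conditions: M_0 = M_3 = 0.
Solving: M_0 = 0, M_1 = 87/8, M_2 = 3/8, M_3 = 0.
On [2, 4], g(t) = -2 - 43/8·(t - 2) + 87/16·(t - 2)² - 7/8·(t - 2)³.
With (t - 2) = 2/3: g(8/3) = -185/54.

-3.4259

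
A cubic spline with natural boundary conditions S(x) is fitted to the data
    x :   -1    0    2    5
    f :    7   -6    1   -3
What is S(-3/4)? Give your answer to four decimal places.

3.0190

With σ_i denoting the second derivative at x_i, h_i = 1, 2, 3, and Δ_i = (y_(i+1) − y_i)/h_i = -13, 7/2, -4/3:
  1·σ_0 + 6·σ_1 + 2·σ_2 = 6(Δ_1 - Δ_0) = 99
  2·σ_1 + 10·σ_2 + 3·σ_3 = 6(Δ_2 - Δ_1) = -29
Natural end conditions: σ_0 = σ_3 = 0.
Hence σ_0 = 0, σ_1 = 131/7, σ_2 = -93/14, σ_3 = 0.
On [-1, 0], S(x) = 7 - 677/42·(x + 1) + 0·(x + 1)² + 131/42·(x + 1)³.
With (x + 1) = 1/4: S(-3/4) = 2705/896.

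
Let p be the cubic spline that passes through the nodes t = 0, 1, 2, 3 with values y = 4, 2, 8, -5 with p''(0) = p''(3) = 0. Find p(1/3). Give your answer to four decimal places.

Let M_i = p''(x_i). Step sizes h_i = 1, 1, 1; slopes of the chords Δ_i = (y_(i+1) - y_i)/h_i = -2, 6, -13.
  1·M_0 + 4·M_1 + 1·M_2 = 6(Δ_1 - Δ_0) = 48
  1·M_1 + 4·M_2 + 1·M_3 = 6(Δ_2 - Δ_1) = -114
Natural end conditions: M_0 = M_3 = 0.
Solving the tridiagonal system: M_0 = 0, M_1 = 102/5, M_2 = -168/5, M_3 = 0.
On [0, 1], p(t) = 4 - 27/5·t + 0·t² + 17/5·t³.
With t = 1/3: p(1/3) = 314/135.

2.3259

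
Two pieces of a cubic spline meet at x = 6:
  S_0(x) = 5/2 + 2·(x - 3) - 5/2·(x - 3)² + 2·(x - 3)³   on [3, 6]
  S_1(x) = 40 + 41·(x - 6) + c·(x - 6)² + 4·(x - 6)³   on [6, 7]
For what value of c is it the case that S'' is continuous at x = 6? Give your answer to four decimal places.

S_0''(x) = -5 + 12·(x - 3), so S_0''(6) = 31. On the right, S_1''(6) = 2c, so c = 31/2.

15.5000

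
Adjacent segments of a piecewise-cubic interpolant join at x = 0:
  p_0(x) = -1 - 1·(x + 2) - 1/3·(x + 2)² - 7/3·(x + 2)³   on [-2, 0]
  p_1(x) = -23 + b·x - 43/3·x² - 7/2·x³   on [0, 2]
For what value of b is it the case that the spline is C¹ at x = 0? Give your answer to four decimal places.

p_0'(x) = -1 - 2/3·(x + 2) - 7·(x + 2)², so p_0'(0) = -91/3. On the right, p_1'(0) = b, so b = -91/3.

-30.3333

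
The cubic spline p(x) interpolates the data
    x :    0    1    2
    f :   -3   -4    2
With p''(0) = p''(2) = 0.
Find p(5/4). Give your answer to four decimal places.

-3.0742

Let M_i = p''(x_i). Step sizes h_i = 1, 1; slopes of the chords Δ_i = (y_(i+1) - y_i)/h_i = -1, 6.
  1·M_0 + 4·M_1 + 1·M_2 = 6(Δ_1 - Δ_0) = 42
Natural end conditions: M_0 = M_2 = 0.
Forward elimination and back-substitution give M_0 = 0, M_1 = 21/2, M_2 = 0.
On [1, 2], p(x) = -4 + 5/2·(x - 1) + 21/4·(x - 1)² - 7/4·(x - 1)³.
With (x - 1) = 1/4: p(5/4) = -787/256.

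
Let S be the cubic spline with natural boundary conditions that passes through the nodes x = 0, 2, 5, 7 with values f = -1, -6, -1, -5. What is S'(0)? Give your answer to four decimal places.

-3.6575

Put σ_i = S'' at the i-th knot. Here h = (2, 3, 2) and Δ = (-5/2, 5/3, -2), so the interior equations h_(i-1)·σ_(i-1) + 2(h_(i-1)+h_i)·σ_i + h_i·σ_(i+1) = 6(Δ_i − Δ_(i-1)) read
  2·σ_0 + 10·σ_1 + 3·σ_2 = 6(Δ_1 - Δ_0) = 25
  3·σ_1 + 10·σ_2 + 2·σ_3 = 6(Δ_2 - Δ_1) = -22
Natural end conditions: σ_0 = σ_3 = 0.
Solving the tridiagonal system: σ_0 = 0, σ_1 = 316/91, σ_2 = -295/91, σ_3 = 0.
On [0, 2], S'(x) = b_0 + 2c_0·x + 3d_0·x² with b_0 = Δ_0 - h_0(2σ_0 + σ_1)/6 = -1997/546, c_0 = σ_0/2 = 0, d_0 = (σ_1 - σ_0)/(6h_0) = 79/273. So S'(0) = -1997/546.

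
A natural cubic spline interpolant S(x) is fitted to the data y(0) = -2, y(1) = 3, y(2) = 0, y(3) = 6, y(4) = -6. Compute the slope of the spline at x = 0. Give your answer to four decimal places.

8.1071

Write m_i for S''(x_i). With h_i = 1, 1, 1, 1 and divided differences Δ_i = 5, -3, 6, -12, the continuity of S' gives the tridiagonal system
  1·m_0 + 4·m_1 + 1·m_2 = 6(Δ_1 - Δ_0) = -48
  1·m_1 + 4·m_2 + 1·m_3 = 6(Δ_2 - Δ_1) = 54
  1·m_2 + 4·m_3 + 1·m_4 = 6(Δ_3 - Δ_2) = -108
Natural end conditions: m_0 = m_4 = 0.
Solving: m_0 = 0, m_1 = -261/14, m_2 = 186/7, m_3 = -471/14, m_4 = 0.
On [0, 1], S'(x) = b_0 + 2c_0·x + 3d_0·x² with b_0 = Δ_0 - h_0(2m_0 + m_1)/6 = 227/28, c_0 = m_0/2 = 0, d_0 = (m_1 - m_0)/(6h_0) = -87/28. So S'(0) = 227/28.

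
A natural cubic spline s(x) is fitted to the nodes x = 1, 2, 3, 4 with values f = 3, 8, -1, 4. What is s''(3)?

Write m_i for s''(x_i). With h_i = 1, 1, 1 and divided differences Δ_i = 5, -9, 5, the continuity of s' gives the tridiagonal system
  1·m_0 + 4·m_1 + 1·m_2 = 6(Δ_1 - Δ_0) = -84
  1·m_1 + 4·m_2 + 1·m_3 = 6(Δ_2 - Δ_1) = 84
Natural end conditions: m_0 = m_3 = 0.
Solving: m_0 = 0, m_1 = -28, m_2 = 28, m_3 = 0.

28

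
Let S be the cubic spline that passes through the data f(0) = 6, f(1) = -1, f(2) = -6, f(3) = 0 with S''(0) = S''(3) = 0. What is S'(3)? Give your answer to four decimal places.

Let σ_i = S''(x_i). Step sizes h_i = 1, 1, 1; slopes of the chords Δ_i = (y_(i+1) - y_i)/h_i = -7, -5, 6.
  1·σ_0 + 4·σ_1 + 1·σ_2 = 6(Δ_1 - Δ_0) = 12
  1·σ_1 + 4·σ_2 + 1·σ_3 = 6(Δ_2 - Δ_1) = 66
Natural end conditions: σ_0 = σ_3 = 0.
Solving: σ_0 = 0, σ_1 = -6/5, σ_2 = 84/5, σ_3 = 0.
On [2, 3], S'(x) = b_2 + 2c_2·(x - 2) + 3d_2·(x - 2)² with b_2 = Δ_2 - h_2(2σ_2 + σ_3)/6 = 2/5, c_2 = σ_2/2 = 42/5, d_2 = (σ_3 - σ_2)/(6h_2) = -14/5. So S'(3) = 44/5.

8.8000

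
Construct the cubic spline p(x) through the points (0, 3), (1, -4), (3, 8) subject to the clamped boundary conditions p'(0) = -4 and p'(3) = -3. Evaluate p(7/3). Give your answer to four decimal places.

Put m_i = p'' at the i-th knot. Here h = (1, 2) and Δ = (-7, 6), so the interior equations h_(i-1)·m_(i-1) + 2(h_(i-1)+h_i)·m_i + h_i·m_(i+1) = 6(Δ_i − Δ_(i-1)) read
  1·m_0 + 6·m_1 + 2·m_2 = 6(Δ_1 - Δ_0) = 78
Clamped end conditions give two more equations: 2h_0·m_0 + h_0·m_1 = 6(Δ_0 - p'(0)) = -18 and h_1·m_1 + 2h_1·m_2 = 6(p'(3) - Δ_1) = -54.
Hence m_0 = -65/3, m_1 = 76/3, m_2 = -157/6.
On [1, 3], p(x) = -4 - 13/6·(x - 1) + 38/3·(x - 1)² - 103/24·(x - 1)³.
With (x - 1) = 4/3: p(7/3) = 442/81.

5.4568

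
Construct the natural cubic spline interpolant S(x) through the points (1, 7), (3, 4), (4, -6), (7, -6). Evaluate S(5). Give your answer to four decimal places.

Put m_i = S'' at the i-th knot. Here h = (2, 1, 3) and Δ = (-3/2, -10, 0), so the interior equations h_(i-1)·m_(i-1) + 2(h_(i-1)+h_i)·m_i + h_i·m_(i+1) = 6(Δ_i − Δ_(i-1)) read
  2·m_0 + 6·m_1 + 1·m_2 = 6(Δ_1 - Δ_0) = -51
  1·m_1 + 8·m_2 + 3·m_3 = 6(Δ_2 - Δ_1) = 60
Natural end conditions: m_0 = m_3 = 0.
Solving: m_0 = 0, m_1 = -468/47, m_2 = 411/47, m_3 = 0.
On [4, 7], S(x) = -6 - 411/47·(x - 4) + 411/94·(x - 4)² - 137/282·(x - 4)³.
With (x - 4) = 1: S(5) = -1531/141.

-10.8582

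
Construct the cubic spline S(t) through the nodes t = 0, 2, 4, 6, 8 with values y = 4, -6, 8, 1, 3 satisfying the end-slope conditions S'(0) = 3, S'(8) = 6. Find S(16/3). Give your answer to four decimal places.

Put m_i = S'' at the i-th knot. Here h = (2, 2, 2, 2) and Δ = (-5, 7, -7/2, 1), so the interior equations h_(i-1)·m_(i-1) + 2(h_(i-1)+h_i)·m_i + h_i·m_(i+1) = 6(Δ_i − Δ_(i-1)) read
  2·m_0 + 8·m_1 + 2·m_2 = 6(Δ_1 - Δ_0) = 72
  2·m_1 + 8·m_2 + 2·m_3 = 6(Δ_2 - Δ_1) = -63
  2·m_2 + 8·m_3 + 2·m_4 = 6(Δ_3 - Δ_2) = 27
Clamped end conditions give two more equations: 2h_0·m_0 + h_0·m_1 = 6(Δ_0 - S'(0)) = -48 and h_3·m_3 + 2h_3·m_4 = 6(S'(8) - Δ_3) = 30.
Hence m_0 = -333/16, m_1 = 141/8, m_2 = -219/16, m_3 = 45/8, m_4 = 75/16.
On [4, 6], S(t) = 8 + 15/4·(t - 4) - 219/32·(t - 4)² + 103/64·(t - 4)³.
With (t - 4) = 4/3: S(16/3) = 251/54.

4.6481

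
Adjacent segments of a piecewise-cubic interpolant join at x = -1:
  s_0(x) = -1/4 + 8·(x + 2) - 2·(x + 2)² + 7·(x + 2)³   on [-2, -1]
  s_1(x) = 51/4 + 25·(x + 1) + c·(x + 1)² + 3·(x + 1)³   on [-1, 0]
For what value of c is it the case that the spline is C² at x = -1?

s_0''(x) = -4 + 42·(x + 2), so s_0''(-1) = 38. On the right, s_1''(-1) = 2c, so c = 19.

19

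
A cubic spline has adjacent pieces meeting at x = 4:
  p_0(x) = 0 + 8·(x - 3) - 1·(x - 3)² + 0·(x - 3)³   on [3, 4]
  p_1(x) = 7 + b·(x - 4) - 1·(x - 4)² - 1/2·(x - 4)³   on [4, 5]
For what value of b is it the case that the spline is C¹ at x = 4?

p_0'(x) = 8 - 2·(x - 3) + 0·(x - 3)², so p_0'(4) = 6. On the right, p_1'(4) = b, so b = 6.

6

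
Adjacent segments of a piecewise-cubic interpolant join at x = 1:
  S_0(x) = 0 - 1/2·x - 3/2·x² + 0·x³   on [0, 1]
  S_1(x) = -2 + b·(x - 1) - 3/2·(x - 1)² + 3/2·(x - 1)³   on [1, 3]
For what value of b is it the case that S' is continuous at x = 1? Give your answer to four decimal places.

-3.5000

S_0'(x) = -1/2 - 3·x + 0·x², so S_0'(1) = -7/2. On the right, S_1'(1) = b, so b = -7/2.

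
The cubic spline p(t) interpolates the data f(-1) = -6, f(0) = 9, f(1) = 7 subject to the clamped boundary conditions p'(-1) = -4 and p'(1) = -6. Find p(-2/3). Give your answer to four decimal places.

Let σ_i = p''(x_i). Step sizes h_i = 1, 1; slopes of the chords Δ_i = (y_(i+1) - y_i)/h_i = 15, -2.
  1·σ_0 + 4·σ_1 + 1·σ_2 = 6(Δ_1 - Δ_0) = -102
Clamped end conditions give two more equations: 2h_0·σ_0 + h_0·σ_1 = 6(Δ_0 - p'(-1)) = 114 and h_1·σ_1 + 2h_1·σ_2 = 6(p'(1) - Δ_1) = -24.
Forward elimination and back-substitution give σ_0 = 163/2, σ_1 = -49, σ_2 = 25/2.
On [-1, 0], p(t) = -6 - 4·(t + 1) + 163/4·(t + 1)² - 87/4·(t + 1)³.
With (t + 1) = 1/3: p(-2/3) = -65/18.

-3.6111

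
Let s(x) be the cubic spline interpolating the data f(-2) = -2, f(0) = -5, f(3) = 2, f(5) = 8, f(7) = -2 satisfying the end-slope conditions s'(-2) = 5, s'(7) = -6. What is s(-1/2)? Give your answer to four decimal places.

-3.3757

Write m_i for s''(x_i). With h_i = 2, 3, 2, 2 and divided differences Δ_i = -3/2, 7/3, 3, -5, the continuity of s' gives the tridiagonal system
  2·m_0 + 10·m_1 + 3·m_2 = 6(Δ_1 - Δ_0) = 23
  3·m_1 + 10·m_2 + 2·m_3 = 6(Δ_2 - Δ_1) = 4
  2·m_2 + 8·m_3 + 2·m_4 = 6(Δ_3 - Δ_2) = -48
Clamped end conditions give two more equations: 2h_0·m_0 + h_0·m_1 = 6(Δ_0 - s'(-2)) = -39 and h_3·m_3 + 2h_3·m_4 = 6(s'(7) - Δ_3) = -6.
Forward elimination and back-substitution give m_0 = -8537/708, m_1 = 817/177, m_2 = 113/354, m_3 = -1154/177, m_4 = 623/354.
On [-2, 0], s(x) = -2 + 5·(x + 2) - 8537/1416·(x + 2)² + 3935/2832·(x + 2)³.
With (x + 2) = 3/2: s(-1/2) = -25493/7552.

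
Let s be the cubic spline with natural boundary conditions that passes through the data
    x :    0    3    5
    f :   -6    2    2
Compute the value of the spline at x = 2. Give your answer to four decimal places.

Write m_i for s''(x_i). With h_i = 3, 2 and divided differences Δ_i = 8/3, 0, the continuity of s' gives the tridiagonal system
  3·m_0 + 10·m_1 + 2·m_2 = 6(Δ_1 - Δ_0) = -16
Natural end conditions: m_0 = m_2 = 0.
Solving: m_0 = 0, m_1 = -8/5, m_2 = 0.
On [0, 3], s(x) = -6 + 52/15·x + 0·x² - 4/45·x³.
With x = 2: s(2) = 2/9.

0.2222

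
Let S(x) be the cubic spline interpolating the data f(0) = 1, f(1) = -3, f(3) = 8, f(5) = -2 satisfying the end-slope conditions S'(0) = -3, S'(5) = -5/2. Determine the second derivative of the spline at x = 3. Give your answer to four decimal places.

Write m_i for S''(x_i). With h_i = 1, 2, 2 and divided differences Δ_i = -4, 11/2, -5, the continuity of S' gives the tridiagonal system
  1·m_0 + 6·m_1 + 2·m_2 = 6(Δ_1 - Δ_0) = 57
  2·m_1 + 8·m_2 + 2·m_3 = 6(Δ_2 - Δ_1) = -63
Clamped end conditions give two more equations: 2h_0·m_0 + h_0·m_1 = 6(Δ_0 - S'(0)) = -6 and h_2·m_2 + 2h_2·m_3 = 6(S'(5) - Δ_2) = 15.
Solving the tridiagonal system: m_0 = -256/23, m_1 = 374/23, m_2 = -677/46, m_3 = 511/46.

-14.7174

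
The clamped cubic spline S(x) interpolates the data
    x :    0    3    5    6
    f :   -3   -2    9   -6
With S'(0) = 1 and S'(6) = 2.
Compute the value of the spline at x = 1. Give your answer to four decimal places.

-4.3606

With m_i denoting the second derivative at x_i, h_i = 3, 2, 1, and Δ_i = (y_(i+1) − y_i)/h_i = 1/3, 11/2, -15:
  3·m_0 + 10·m_1 + 2·m_2 = 6(Δ_1 - Δ_0) = 31
  2·m_1 + 6·m_2 + 1·m_3 = 6(Δ_2 - Δ_1) = -123
Clamped end conditions give two more equations: 2h_0·m_0 + h_0·m_1 = 6(Δ_0 - S'(0)) = -4 and h_2·m_2 + 2h_2·m_3 = 6(S'(6) - Δ_2) = 102.
Solving: m_0 = -391/57, m_1 = 706/57, m_2 = -2060/57, m_3 = 3937/57.
On [0, 3], S(x) = -3 + 1·x - 391/114·x² + 1097/1026·x³.
With x = 1: S(1) = -2237/513.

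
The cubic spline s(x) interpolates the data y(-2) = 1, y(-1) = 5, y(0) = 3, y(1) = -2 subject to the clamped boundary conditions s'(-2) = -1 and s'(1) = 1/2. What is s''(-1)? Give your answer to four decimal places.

Let M_i = s''(x_i). Step sizes h_i = 1, 1, 1; slopes of the chords Δ_i = (y_(i+1) - y_i)/h_i = 4, -2, -5.
  1·M_0 + 4·M_1 + 1·M_2 = 6(Δ_1 - Δ_0) = -36
  1·M_1 + 4·M_2 + 1·M_3 = 6(Δ_2 - Δ_1) = -18
Clamped end conditions give two more equations: 2h_0·M_0 + h_0·M_1 = 6(Δ_0 - s'(-2)) = 30 and h_2·M_2 + 2h_2·M_3 = 6(s'(1) - Δ_2) = 33.
Forward elimination and back-substitution give M_0 = 107/5, M_1 = -64/5, M_2 = -31/5, M_3 = 98/5.

-12.8000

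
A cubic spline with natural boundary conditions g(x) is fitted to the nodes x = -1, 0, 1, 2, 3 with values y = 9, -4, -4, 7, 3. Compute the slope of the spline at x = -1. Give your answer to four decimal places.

Write M_i for g''(x_i). With h_i = 1, 1, 1, 1 and divided differences Δ_i = -13, 0, 11, -4, the continuity of g' gives the tridiagonal system
  1·M_0 + 4·M_1 + 1·M_2 = 6(Δ_1 - Δ_0) = 78
  1·M_1 + 4·M_2 + 1·M_3 = 6(Δ_2 - Δ_1) = 66
  1·M_2 + 4·M_3 + 1·M_4 = 6(Δ_3 - Δ_2) = -90
Natural end conditions: M_0 = M_4 = 0.
Hence M_0 = 0, M_1 = 102/7, M_2 = 138/7, M_3 = -192/7, M_4 = 0.
On [-1, 0], g'(x) = b_0 + 2c_0·(x + 1) + 3d_0·(x + 1)² with b_0 = Δ_0 - h_0(2M_0 + M_1)/6 = -108/7, c_0 = M_0/2 = 0, d_0 = (M_1 - M_0)/(6h_0) = 17/7. So g'(-1) = -108/7.

-15.4286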